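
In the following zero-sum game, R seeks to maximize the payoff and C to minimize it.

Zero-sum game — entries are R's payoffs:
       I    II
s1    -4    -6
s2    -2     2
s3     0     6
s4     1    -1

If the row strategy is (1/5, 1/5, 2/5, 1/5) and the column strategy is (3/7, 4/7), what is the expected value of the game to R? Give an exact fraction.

Against (3/7, 4/7), each row's expected payoff is s1: -36/7; s2: 2/7; s3: 24/7; s4: -1/7.
Taking the (1/5, 1/5, 2/5, 1/5)-weighted average: (1/5)·(-36/7) + (1/5)·(2/7) + (2/5)·(24/7) + (1/5)·(-1/7) = 13/35.

13/35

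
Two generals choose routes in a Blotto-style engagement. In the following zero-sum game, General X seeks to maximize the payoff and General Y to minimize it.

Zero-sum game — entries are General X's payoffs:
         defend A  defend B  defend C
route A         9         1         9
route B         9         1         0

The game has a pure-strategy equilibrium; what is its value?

Row minima: 1, 0 → General X's maximin is 1.
Column maxima: 9, 1, 9 → General Y's minimax is 1.
They coincide at (route A, defend B), so the value is 1.

1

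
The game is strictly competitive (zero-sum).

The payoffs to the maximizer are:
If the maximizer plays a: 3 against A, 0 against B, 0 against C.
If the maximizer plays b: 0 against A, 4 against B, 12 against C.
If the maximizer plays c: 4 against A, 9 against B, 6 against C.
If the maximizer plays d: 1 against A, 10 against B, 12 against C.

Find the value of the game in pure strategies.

Row minima: 0, 0, 4, 1 → the maximizer's maximin is 4.
Column maxima: 4, 10, 12 → the minimizer's minimax is 4.
They coincide at (c, A), so the value is 4.

4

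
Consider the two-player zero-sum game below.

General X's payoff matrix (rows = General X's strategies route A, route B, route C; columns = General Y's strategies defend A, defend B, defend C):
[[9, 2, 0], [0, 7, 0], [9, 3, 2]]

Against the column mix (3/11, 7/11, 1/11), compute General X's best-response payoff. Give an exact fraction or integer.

route A: (9)·(3/11) + (2)·(7/11) + (0)·(1/11) = 41/11.
route B: (0)·(3/11) + (7)·(7/11) + (0)·(1/11) = 49/11.
route C: (9)·(3/11) + (3)·(7/11) + (2)·(1/11) = 50/11.
The best pure response is route C with expected payoff 50/11.

50/11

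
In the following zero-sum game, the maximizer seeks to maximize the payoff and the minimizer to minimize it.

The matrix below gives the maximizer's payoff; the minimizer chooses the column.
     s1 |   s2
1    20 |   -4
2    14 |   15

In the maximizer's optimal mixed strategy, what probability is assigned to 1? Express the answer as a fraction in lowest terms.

Row minima are -4 and 14, so the maximizer's maximin is 14; column maxima are 20 and 15, so the minimizer's minimax is 15. These differ, so the equilibrium is in mixed strategies.
Let the maximizer play 1 with probability p. The minimizer is indifferent when 20p + 14(1−p) = −4p + 15(1−p), giving p = 1/25.

1/25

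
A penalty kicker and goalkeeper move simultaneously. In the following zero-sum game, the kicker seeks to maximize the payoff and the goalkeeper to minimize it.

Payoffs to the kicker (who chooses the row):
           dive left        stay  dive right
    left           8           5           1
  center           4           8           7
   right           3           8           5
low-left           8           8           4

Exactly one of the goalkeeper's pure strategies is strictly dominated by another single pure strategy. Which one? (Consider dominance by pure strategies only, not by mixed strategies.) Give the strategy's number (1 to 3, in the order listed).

2

The goalkeeper prefers columns that give the kicker less. Compare stay with dive right: 1 < 5, 7 < 8, 5 < 8, 4 < 8.
So dive right strictly dominates stay for the goalkeeper; stay is strictly dominated.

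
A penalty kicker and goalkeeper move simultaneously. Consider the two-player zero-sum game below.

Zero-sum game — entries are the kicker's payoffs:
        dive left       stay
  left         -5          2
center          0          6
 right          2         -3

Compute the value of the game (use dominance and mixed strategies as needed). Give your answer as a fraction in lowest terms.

12/11

Row left is strictly dominated by row center, so the kicker never plays it.
The remaining 2×2 game on (center, right) × (dive left, stay) has no saddle point. Let the kicker play center with probability p; indifference gives 2(1−p) = 6p − 3(1−p), so p = 5/11.
Similarly the goalkeeper's optimal q on dive left is 9/11, and the value is 0·(9/11) + (6)·(2/11) = 12/11.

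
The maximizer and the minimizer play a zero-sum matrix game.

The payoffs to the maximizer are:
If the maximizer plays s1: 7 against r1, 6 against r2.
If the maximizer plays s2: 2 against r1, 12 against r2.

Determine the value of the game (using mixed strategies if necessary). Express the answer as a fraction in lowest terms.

Row minima are 6 and 2, so the maximizer's maximin is 6; column maxima are 7 and 12, so the minimizer's minimax is 7. These differ, so the equilibrium is in mixed strategies.
Let the maximizer play s1 with probability p. The minimizer is indifferent when 7p + 2(1−p) = 6p + 12(1−p), giving p = 10/11.
Let the minimizer play r1 with probability q. The maximizer is indifferent when 7q + 6(1−q) = 2q + 12(1−q), giving q = 6/11.
The value is 7·(6/11) + (6)·(5/11) = 72/11.

72/11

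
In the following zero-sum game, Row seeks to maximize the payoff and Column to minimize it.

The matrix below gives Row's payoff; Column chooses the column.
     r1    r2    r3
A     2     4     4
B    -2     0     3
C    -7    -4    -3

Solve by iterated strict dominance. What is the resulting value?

2

Row C is strictly dominated by row A (2>-7, 4>-4, 4>-3); eliminate C.
Column r3 is strictly dominated by r1 for Column (2<4, -2<3); eliminate r3.
Row B is strictly dominated by row A (2>-2, 4>0); eliminate B.
Column r2 is strictly dominated by r1 for Column (2<4); eliminate r2.
Only (A, r1) remains, with payoff 2.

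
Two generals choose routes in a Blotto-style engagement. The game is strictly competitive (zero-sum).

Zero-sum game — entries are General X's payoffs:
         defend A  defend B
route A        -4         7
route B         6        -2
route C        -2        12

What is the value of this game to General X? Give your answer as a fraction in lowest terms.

34/11

Row route A is strictly dominated by row route C, so General X never plays it.
The remaining 2×2 game on (route B, route C) × (defend A, defend B) has no saddle point. Let General X play route B with probability p; indifference gives 6p − 2(1−p) = −2p + 12(1−p), so p = 7/11.
Similarly General Y's optimal q on defend A is 7/11, and the value is 6·(7/11) + (-2)·(4/11) = 34/11.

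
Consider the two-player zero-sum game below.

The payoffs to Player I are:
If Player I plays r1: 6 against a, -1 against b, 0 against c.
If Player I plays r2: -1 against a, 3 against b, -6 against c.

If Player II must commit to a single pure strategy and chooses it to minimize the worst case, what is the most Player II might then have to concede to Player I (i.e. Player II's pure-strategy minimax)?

The worst case (largest entry) in each column is a: 6, b: 3, c: 0.
The best (smallest) of these is 0.

0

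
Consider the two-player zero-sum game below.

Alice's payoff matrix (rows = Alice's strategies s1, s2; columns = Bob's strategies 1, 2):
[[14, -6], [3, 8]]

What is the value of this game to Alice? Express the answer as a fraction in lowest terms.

26/5

Row minima are -6 and 3, so Alice's maximin is 3; column maxima are 14 and 8, so Bob's minimax is 8. These differ, so the equilibrium is in mixed strategies.
Let Alice play s1 with probability p. Bob is indifferent when 14p + 3(1−p) = −6p + 8(1−p), giving p = 1/5.
Let Bob play 1 with probability q. Alice is indifferent when 14q − 6(1−q) = 3q + 8(1−q), giving q = 14/25.
The value is 14·(14/25) + (-6)·(11/25) = 26/5.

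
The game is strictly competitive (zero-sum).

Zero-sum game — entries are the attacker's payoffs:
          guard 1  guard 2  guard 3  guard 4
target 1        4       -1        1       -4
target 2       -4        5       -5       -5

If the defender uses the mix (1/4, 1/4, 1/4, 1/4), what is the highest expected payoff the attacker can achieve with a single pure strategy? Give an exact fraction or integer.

0

target 1: (4)·(1/4) + (-1)·(1/4) + (1)·(1/4) + (-4)·(1/4) = 0.
target 2: (-4)·(1/4) + (5)·(1/4) + (-5)·(1/4) + (-5)·(1/4) = -9/4.
The best pure response is target 1 with expected payoff 0.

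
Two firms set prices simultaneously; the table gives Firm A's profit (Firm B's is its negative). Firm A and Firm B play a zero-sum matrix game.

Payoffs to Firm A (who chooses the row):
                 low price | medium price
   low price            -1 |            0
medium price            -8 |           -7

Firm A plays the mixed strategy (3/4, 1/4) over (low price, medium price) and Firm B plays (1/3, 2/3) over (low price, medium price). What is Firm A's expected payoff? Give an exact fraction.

Against (1/3, 2/3), each row's expected payoff is low price: -1/3; medium price: -22/3.
Taking the (3/4, 1/4)-weighted average: (3/4)·(-1/3) + (1/4)·(-22/3) = -25/12.

-25/12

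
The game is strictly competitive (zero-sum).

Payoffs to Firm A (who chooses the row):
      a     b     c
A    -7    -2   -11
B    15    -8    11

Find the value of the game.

-55/14

Column a is strictly dominated by c for Firm B (it gives Firm A more in every row).
The remaining 2×2 game on (A, B) × (b, c) has no saddle point. Let Firm A play A with probability p; indifference gives −2p − 8(1−p) = −11p + 11(1−p), so p = 19/28.
Similarly Firm B's optimal q on b is 11/14, and the value is -2·(11/14) + (-11)·(3/14) = -55/14.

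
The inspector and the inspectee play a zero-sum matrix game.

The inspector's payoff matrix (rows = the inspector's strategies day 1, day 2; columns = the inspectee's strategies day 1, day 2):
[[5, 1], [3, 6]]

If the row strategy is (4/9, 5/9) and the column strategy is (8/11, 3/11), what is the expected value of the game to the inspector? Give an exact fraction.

Against (8/11, 3/11), each row's expected payoff is day 1: 43/11; day 2: 42/11.
Taking the (4/9, 5/9)-weighted average: (4/9)·(43/11) + (5/9)·(42/11) = 382/99.

382/99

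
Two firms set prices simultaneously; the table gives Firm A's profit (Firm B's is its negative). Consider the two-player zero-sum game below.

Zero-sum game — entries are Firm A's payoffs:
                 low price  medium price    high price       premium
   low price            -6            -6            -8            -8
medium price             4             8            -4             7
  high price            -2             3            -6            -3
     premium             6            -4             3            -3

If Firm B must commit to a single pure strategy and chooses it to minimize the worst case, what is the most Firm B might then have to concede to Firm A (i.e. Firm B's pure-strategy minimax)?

3

The worst case (largest entry) in each column is low price: 6, medium price: 8, high price: 3, premium: 7.
The best (smallest) of these is 3.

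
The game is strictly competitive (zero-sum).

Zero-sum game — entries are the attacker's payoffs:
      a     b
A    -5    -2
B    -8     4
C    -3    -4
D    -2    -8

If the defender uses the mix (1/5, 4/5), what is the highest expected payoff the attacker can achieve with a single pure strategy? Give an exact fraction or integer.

A: (-5)·(1/5) + (-2)·(4/5) = -13/5.
B: (-8)·(1/5) + (4)·(4/5) = 8/5.
C: (-3)·(1/5) + (-4)·(4/5) = -19/5.
D: (-2)·(1/5) + (-8)·(4/5) = -34/5.
The best pure response is B with expected payoff 8/5.

8/5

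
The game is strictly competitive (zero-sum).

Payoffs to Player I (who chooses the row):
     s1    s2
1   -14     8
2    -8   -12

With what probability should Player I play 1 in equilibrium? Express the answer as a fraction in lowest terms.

2/13

Row minima are -14 and -12, so Player I's maximin is -12; column maxima are -8 and 8, so Player II's minimax is -8. These differ, so the equilibrium is in mixed strategies.
Let Player I play 1 with probability p. Player II is indifferent when −14p − 8(1−p) = 8p − 12(1−p), giving p = 2/13.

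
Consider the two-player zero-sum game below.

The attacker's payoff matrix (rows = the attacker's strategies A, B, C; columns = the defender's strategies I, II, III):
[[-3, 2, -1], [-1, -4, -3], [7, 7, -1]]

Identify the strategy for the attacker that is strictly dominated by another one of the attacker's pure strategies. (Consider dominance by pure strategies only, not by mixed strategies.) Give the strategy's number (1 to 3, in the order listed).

2

Compare B with C: 7 > -1, 7 > -4, -1 > -3.
So C strictly dominates B for the attacker; B is strictly dominated.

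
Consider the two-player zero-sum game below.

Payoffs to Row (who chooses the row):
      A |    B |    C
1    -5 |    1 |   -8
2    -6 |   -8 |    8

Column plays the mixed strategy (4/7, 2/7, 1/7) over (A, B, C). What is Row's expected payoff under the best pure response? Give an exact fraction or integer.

1: (-5)·(4/7) + (1)·(2/7) + (-8)·(1/7) = -26/7.
2: (-6)·(4/7) + (-8)·(2/7) + (8)·(1/7) = -32/7.
The best pure response is 1 with expected payoff -26/7.

-26/7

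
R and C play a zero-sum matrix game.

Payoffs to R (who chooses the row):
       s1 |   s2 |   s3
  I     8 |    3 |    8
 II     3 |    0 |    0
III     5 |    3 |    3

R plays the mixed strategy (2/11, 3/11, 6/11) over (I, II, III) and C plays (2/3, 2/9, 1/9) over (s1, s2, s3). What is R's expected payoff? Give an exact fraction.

Against (2/3, 2/9, 1/9), each row's expected payoff is I: 62/9; II: 2; III: 13/3.
Taking the (2/11, 3/11, 6/11)-weighted average: (2/11)·(62/9) + (3/11)·(2) + (6/11)·(13/3) = 412/99.

412/99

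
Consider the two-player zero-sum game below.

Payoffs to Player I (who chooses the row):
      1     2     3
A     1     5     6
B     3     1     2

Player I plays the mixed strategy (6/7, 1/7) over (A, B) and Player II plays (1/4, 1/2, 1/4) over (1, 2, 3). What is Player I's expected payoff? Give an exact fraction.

109/28

Against (1/4, 1/2, 1/4), each row's expected payoff is A: 17/4; B: 7/4.
Taking the (6/7, 1/7)-weighted average: (6/7)·(17/4) + (1/7)·(7/4) = 109/28.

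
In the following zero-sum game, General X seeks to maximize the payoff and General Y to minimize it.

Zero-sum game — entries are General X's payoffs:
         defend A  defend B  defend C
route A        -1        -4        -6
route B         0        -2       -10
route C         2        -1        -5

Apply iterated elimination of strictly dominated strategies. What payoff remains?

-5

Row route A is strictly dominated by row route C (2>-1, -1>-4, -5>-6); eliminate route A.
Column defend A is strictly dominated by defend B for General Y (-2<0, -1<2); eliminate defend A.
Column defend B is strictly dominated by defend C for General Y (-10<-2, -5<-1); eliminate defend B.
Row route B is strictly dominated by row route C (-5>-10); eliminate route B.
Only (route C, defend C) remains, with payoff -5.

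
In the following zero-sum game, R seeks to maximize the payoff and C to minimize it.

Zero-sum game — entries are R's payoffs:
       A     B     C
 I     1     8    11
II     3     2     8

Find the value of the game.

11/4

Column C is strictly dominated by B for C (it gives R more in every row).
The remaining 2×2 game on (I, II) × (A, B) has no saddle point. Let R play I with probability p; indifference gives p + 3(1−p) = 8p + 2(1−p), so p = 1/8.
Similarly C's optimal q on A is 3/4, and the value is 1·(3/4) + (8)·(1/4) = 11/4.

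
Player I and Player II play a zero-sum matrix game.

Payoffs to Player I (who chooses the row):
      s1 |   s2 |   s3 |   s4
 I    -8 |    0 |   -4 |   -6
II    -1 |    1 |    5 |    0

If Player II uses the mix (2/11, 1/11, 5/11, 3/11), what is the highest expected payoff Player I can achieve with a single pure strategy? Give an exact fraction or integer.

24/11

I: (-8)·(2/11) + (0)·(1/11) + (-4)·(5/11) + (-6)·(3/11) = -54/11.
II: (-1)·(2/11) + (1)·(1/11) + (5)·(5/11) + (0)·(3/11) = 24/11.
The best pure response is II with expected payoff 24/11.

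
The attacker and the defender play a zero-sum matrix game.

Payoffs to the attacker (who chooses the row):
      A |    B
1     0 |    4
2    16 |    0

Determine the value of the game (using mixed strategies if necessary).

Row minima are 0 and 0, so the attacker's maximin is 0; column maxima are 16 and 4, so the defender's minimax is 4. These differ, so the equilibrium is in mixed strategies.
Let the attacker play 1 with probability p. The defender is indifferent when 16(1−p) = 4p, giving p = 4/5.
Let the defender play A with probability q. The attacker is indifferent when 4(1−q) = 16q, giving q = 1/5.
The value is 0·(1/5) + (4)·(4/5) = 16/5.

16/5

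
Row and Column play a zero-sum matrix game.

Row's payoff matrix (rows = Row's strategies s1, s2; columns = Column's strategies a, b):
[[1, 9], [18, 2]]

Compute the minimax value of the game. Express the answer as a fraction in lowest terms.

Row minima are 1 and 2, so Row's maximin is 2; column maxima are 18 and 9, so Column's minimax is 9. These differ, so the equilibrium is in mixed strategies.
Let Row play s1 with probability p. Column is indifferent when p + 18(1−p) = 9p + 2(1−p), giving p = 2/3.
Let Column play a with probability q. Row is indifferent when q + 9(1−q) = 18q + 2(1−q), giving q = 7/24.
The value is 1·(7/24) + (9)·(17/24) = 20/3.

20/3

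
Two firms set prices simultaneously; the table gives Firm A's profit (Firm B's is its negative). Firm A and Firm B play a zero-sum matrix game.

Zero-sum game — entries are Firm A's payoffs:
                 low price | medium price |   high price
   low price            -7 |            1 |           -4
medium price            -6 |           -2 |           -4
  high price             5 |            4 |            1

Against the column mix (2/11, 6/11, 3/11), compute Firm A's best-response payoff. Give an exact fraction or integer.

low price: (-7)·(2/11) + (1)·(6/11) + (-4)·(3/11) = -20/11.
medium price: (-6)·(2/11) + (-2)·(6/11) + (-4)·(3/11) = -36/11.
high price: (5)·(2/11) + (4)·(6/11) + (1)·(3/11) = 37/11.
The best pure response is high price with expected payoff 37/11.

37/11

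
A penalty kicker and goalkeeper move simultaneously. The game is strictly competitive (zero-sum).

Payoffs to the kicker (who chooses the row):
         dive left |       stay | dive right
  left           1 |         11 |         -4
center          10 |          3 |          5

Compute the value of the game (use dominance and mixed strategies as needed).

67/17

Column dive left is strictly dominated by dive right for the goalkeeper (it gives the kicker more in every row).
The remaining 2×2 game on (left, center) × (stay, dive right) has no saddle point. Let the kicker play left with probability p; indifference gives 11p + 3(1−p) = −4p + 5(1−p), so p = 2/17.
Similarly the goalkeeper's optimal q on stay is 9/17, and the value is 11·(9/17) + (-4)·(8/17) = 67/17.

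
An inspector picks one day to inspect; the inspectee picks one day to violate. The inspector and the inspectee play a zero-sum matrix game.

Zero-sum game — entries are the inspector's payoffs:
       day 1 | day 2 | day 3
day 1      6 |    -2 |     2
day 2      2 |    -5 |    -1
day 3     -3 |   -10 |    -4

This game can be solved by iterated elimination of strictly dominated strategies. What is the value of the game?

-2

Row day 3 is strictly dominated by row day 1 (6>-3, -2>-10, 2>-4); eliminate day 3.
Column day 1 is strictly dominated by day 2 for the inspectee (-2<6, -5<2); eliminate day 1.
Column day 3 is strictly dominated by day 2 for the inspectee (-2<2, -5<-1); eliminate day 3.
Row day 2 is strictly dominated by row day 1 (-2>-5); eliminate day 2.
Only (day 1, day 2) remains, with payoff -2.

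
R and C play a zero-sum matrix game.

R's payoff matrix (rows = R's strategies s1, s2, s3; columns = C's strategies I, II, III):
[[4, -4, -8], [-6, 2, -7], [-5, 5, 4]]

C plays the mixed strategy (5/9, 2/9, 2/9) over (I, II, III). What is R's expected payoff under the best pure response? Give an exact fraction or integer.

-4/9

s1: (4)·(5/9) + (-4)·(2/9) + (-8)·(2/9) = -4/9.
s2: (-6)·(5/9) + (2)·(2/9) + (-7)·(2/9) = -40/9.
s3: (-5)·(5/9) + (5)·(2/9) + (4)·(2/9) = -7/9.
The best pure response is s1 with expected payoff -4/9.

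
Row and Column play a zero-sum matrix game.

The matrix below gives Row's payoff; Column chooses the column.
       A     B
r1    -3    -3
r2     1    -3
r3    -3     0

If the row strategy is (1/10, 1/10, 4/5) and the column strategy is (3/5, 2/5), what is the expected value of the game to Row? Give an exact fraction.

Against (3/5, 2/5), each row's expected payoff is r1: -3; r2: -3/5; r3: -9/5.
Taking the (1/10, 1/10, 4/5)-weighted average: (1/10)·(-3) + (1/10)·(-3/5) + (4/5)·(-9/5) = -9/5.

-9/5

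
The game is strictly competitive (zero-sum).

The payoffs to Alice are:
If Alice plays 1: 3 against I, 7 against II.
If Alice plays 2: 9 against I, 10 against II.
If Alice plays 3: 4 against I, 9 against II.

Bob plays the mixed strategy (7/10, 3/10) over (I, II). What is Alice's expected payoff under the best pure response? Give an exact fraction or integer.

1: (3)·(7/10) + (7)·(3/10) = 21/5.
2: (9)·(7/10) + (10)·(3/10) = 93/10.
3: (4)·(7/10) + (9)·(3/10) = 11/2.
The best pure response is 2 with expected payoff 93/10.

93/10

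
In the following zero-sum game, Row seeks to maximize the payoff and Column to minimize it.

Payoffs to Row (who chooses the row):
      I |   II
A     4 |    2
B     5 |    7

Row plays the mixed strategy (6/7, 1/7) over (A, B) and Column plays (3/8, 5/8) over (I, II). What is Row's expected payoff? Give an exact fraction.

13/4

Against (3/8, 5/8), each row's expected payoff is A: 11/4; B: 25/4.
Taking the (6/7, 1/7)-weighted average: (6/7)·(11/4) + (1/7)·(25/4) = 13/4.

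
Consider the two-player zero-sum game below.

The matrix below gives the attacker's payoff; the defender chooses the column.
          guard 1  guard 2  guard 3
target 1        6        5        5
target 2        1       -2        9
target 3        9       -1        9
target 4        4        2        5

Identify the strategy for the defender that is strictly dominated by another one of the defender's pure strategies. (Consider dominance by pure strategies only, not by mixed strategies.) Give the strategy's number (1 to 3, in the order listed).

1

The defender prefers columns that give the attacker less. Compare guard 1 with guard 2: 5 < 6, -2 < 1, -1 < 9, 2 < 4.
So guard 2 strictly dominates guard 1 for the defender; guard 1 is strictly dominated.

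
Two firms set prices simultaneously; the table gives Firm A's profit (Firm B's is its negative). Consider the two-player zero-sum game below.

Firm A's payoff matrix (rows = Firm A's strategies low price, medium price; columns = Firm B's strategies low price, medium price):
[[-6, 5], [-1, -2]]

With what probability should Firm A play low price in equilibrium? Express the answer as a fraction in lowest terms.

Row minima are -6 and -2, so Firm A's maximin is -2; column maxima are -1 and 5, so Firm B's minimax is -1. These differ, so the equilibrium is in mixed strategies.
Let Firm A play low price with probability p. Firm B is indifferent when −6p − (1−p) = 5p − 2(1−p), giving p = 1/12.

1/12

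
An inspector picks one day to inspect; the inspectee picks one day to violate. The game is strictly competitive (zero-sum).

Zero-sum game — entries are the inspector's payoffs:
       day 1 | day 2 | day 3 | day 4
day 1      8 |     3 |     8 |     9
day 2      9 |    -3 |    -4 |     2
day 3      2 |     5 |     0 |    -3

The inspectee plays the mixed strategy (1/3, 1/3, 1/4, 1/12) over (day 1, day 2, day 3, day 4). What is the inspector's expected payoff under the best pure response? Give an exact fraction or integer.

77/12

day 1: (8)·(1/3) + (3)·(1/3) + (8)·(1/4) + (9)·(1/12) = 77/12.
day 2: (9)·(1/3) + (-3)·(1/3) + (-4)·(1/4) + (2)·(1/12) = 7/6.
day 3: (2)·(1/3) + (5)·(1/3) + (0)·(1/4) + (-3)·(1/12) = 25/12.
The best pure response is day 1 with expected payoff 77/12.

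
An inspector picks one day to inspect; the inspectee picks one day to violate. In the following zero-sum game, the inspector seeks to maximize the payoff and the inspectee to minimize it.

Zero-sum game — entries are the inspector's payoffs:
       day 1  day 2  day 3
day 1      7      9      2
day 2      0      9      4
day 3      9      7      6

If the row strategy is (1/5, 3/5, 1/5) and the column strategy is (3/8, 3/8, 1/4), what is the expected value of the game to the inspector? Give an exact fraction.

Against (3/8, 3/8, 1/4), each row's expected payoff is day 1: 13/2; day 2: 35/8; day 3: 15/2.
Taking the (1/5, 3/5, 1/5)-weighted average: (1/5)·(13/2) + (3/5)·(35/8) + (1/5)·(15/2) = 217/40.

217/40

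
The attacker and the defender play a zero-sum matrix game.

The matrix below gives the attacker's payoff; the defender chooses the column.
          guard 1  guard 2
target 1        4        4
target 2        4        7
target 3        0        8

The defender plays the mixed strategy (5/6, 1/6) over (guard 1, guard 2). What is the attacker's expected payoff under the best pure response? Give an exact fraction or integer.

target 1: (4)·(5/6) + (4)·(1/6) = 4.
target 2: (4)·(5/6) + (7)·(1/6) = 9/2.
target 3: (0)·(5/6) + (8)·(1/6) = 4/3.
The best pure response is target 2 with expected payoff 9/2.

9/2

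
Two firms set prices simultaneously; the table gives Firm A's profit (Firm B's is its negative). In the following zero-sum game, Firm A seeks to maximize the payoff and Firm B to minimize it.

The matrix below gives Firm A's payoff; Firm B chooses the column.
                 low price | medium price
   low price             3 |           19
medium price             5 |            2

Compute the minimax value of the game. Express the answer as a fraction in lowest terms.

Row minima are 3 and 2, so Firm A's maximin is 3; column maxima are 5 and 19, so Firm B's minimax is 5. These differ, so the equilibrium is in mixed strategies.
Let Firm A play low price with probability p. Firm B is indifferent when 3p + 5(1−p) = 19p + 2(1−p), giving p = 3/19.
Let Firm B play low price with probability q. Firm A is indifferent when 3q + 19(1−q) = 5q + 2(1−q), giving q = 17/19.
The value is 3·(17/19) + (19)·(2/19) = 89/19.

89/19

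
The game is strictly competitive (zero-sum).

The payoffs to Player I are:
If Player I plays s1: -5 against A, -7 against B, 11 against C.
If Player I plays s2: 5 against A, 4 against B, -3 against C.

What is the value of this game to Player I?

23/25

Column A is strictly dominated by B for Player II (it gives Player I more in every row).
The remaining 2×2 game on (s1, s2) × (B, C) has no saddle point. Let Player I play s1 with probability p; indifference gives −7p + 4(1−p) = 11p − 3(1−p), so p = 7/25.
Similarly Player II's optimal q on B is 14/25, and the value is -7·(14/25) + (11)·(11/25) = 23/25.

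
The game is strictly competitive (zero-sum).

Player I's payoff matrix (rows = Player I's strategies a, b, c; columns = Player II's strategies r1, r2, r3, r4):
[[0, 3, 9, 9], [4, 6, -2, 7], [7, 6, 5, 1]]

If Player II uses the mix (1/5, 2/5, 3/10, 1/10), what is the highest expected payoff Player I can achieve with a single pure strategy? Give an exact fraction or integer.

a: (0)·(1/5) + (3)·(2/5) + (9)·(3/10) + (9)·(1/10) = 24/5.
b: (4)·(1/5) + (6)·(2/5) + (-2)·(3/10) + (7)·(1/10) = 33/10.
c: (7)·(1/5) + (6)·(2/5) + (5)·(3/10) + (1)·(1/10) = 27/5.
The best pure response is c with expected payoff 27/5.

27/5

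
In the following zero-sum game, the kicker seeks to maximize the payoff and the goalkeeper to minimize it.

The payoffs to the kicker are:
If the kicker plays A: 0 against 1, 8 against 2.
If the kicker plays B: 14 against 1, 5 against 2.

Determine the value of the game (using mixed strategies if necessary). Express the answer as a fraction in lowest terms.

112/17

Row minima are 0 and 5, so the kicker's maximin is 5; column maxima are 14 and 8, so the goalkeeper's minimax is 8. These differ, so the equilibrium is in mixed strategies.
Let the kicker play A with probability p. The goalkeeper is indifferent when 14(1−p) = 8p + 5(1−p), giving p = 9/17.
Let the goalkeeper play 1 with probability q. The kicker is indifferent when 8(1−q) = 14q + 5(1−q), giving q = 3/17.
The value is 0·(3/17) + (8)·(14/17) = 112/17.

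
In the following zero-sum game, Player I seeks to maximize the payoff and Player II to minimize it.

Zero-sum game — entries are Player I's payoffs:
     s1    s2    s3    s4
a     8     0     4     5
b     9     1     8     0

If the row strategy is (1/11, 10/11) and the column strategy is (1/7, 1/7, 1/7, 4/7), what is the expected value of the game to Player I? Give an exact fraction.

Against (1/7, 1/7, 1/7, 4/7), each row's expected payoff is a: 32/7; b: 18/7.
Taking the (1/11, 10/11)-weighted average: (1/11)·(32/7) + (10/11)·(18/7) = 212/77.

212/77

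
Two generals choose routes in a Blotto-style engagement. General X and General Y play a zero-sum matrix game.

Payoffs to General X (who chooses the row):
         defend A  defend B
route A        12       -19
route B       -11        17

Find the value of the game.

Row minima are -19 and -11, so General X's maximin is -11; column maxima are 12 and 17, so General Y's minimax is 12. These differ, so the equilibrium is in mixed strategies.
Let General X play route A with probability p. General Y is indifferent when 12p − 11(1−p) = −19p + 17(1−p), giving p = 28/59.
Let General Y play defend A with probability q. General X is indifferent when 12q − 19(1−q) = −11q + 17(1−q), giving q = 36/59.
The value is 12·(36/59) + (-19)·(23/59) = -5/59.

-5/59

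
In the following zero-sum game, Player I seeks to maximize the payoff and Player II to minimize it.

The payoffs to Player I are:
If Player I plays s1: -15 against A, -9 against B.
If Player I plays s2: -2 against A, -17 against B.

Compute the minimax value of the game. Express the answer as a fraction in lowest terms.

-79/7

Row minima are -15 and -17, so Player I's maximin is -15; column maxima are -2 and -9, so Player II's minimax is -9. These differ, so the equilibrium is in mixed strategies.
Let Player I play s1 with probability p. Player II is indifferent when −15p − 2(1−p) = −9p − 17(1−p), giving p = 5/7.
Let Player II play A with probability q. Player I is indifferent when −15q − 9(1−q) = −2q − 17(1−q), giving q = 8/21.
The value is -15·(8/21) + (-9)·(13/21) = -79/7.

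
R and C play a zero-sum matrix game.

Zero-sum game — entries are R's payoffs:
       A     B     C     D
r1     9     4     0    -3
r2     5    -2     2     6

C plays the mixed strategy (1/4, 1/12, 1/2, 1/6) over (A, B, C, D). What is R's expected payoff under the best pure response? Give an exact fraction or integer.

37/12

r1: (9)·(1/4) + (4)·(1/12) + (0)·(1/2) + (-3)·(1/6) = 25/12.
r2: (5)·(1/4) + (-2)·(1/12) + (2)·(1/2) + (6)·(1/6) = 37/12.
The best pure response is r2 with expected payoff 37/12.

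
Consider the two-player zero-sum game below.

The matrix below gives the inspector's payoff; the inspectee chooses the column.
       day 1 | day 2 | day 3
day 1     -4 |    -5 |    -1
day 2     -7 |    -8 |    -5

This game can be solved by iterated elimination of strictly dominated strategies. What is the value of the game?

Row day 2 is strictly dominated by row day 1 (-4>-7, -5>-8, -1>-5); eliminate day 2.
Column day 1 is strictly dominated by day 2 for the inspectee (-5<-4); eliminate day 1.
Column day 3 is strictly dominated by day 2 for the inspectee (-5<-1); eliminate day 3.
Only (day 1, day 2) remains, with payoff -5.

-5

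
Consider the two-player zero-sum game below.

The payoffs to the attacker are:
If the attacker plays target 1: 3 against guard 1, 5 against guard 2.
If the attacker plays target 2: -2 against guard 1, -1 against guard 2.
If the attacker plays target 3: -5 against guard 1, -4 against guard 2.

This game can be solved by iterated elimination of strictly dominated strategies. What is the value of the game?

3

Row target 3 is strictly dominated by row target 1 (3>-5, 5>-4); eliminate target 3.
Row target 2 is strictly dominated by row target 1 (3>-2, 5>-1); eliminate target 2.
Column guard 2 is strictly dominated by guard 1 for the defender (3<5); eliminate guard 2.
Only (target 1, guard 1) remains, with payoff 3.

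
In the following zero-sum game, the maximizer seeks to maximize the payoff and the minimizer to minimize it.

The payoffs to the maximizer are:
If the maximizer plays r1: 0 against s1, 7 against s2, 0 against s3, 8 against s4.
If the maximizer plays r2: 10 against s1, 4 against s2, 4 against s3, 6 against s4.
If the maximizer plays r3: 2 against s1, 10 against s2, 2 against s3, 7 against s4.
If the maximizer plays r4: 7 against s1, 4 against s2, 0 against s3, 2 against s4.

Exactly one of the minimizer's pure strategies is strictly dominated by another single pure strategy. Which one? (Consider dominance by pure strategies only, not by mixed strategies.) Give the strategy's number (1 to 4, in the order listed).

4

The minimizer prefers columns that give the maximizer less. Compare s4 with s3: 0 < 8, 4 < 6, 2 < 7, 0 < 2.
So s3 strictly dominates s4 for the minimizer; s4 is strictly dominated.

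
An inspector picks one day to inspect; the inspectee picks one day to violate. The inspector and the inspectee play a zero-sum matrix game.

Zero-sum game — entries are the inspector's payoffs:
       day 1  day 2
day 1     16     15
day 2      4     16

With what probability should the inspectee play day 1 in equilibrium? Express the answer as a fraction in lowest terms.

Row minima are 15 and 4, so the inspector's maximin is 15; column maxima are 16 and 16, so the inspectee's minimax is 16. These differ, so the equilibrium is in mixed strategies.
Let the inspectee play day 1 with probability q. The inspector is indifferent when 16q + 15(1−q) = 4q + 16(1−q), giving q = 1/13.

1/13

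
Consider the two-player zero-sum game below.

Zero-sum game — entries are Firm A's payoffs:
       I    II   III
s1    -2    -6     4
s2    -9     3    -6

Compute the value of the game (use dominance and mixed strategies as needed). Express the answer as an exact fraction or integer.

-15/4

Column III is strictly dominated by I for Firm B (it gives Firm A more in every row).
The remaining 2×2 game on (s1, s2) × (I, II) has no saddle point. Let Firm A play s1 with probability p; indifference gives −2p − 9(1−p) = −6p + 3(1−p), so p = 3/4.
Similarly Firm B's optimal q on I is 9/16, and the value is -2·(9/16) + (-6)·(7/16) = -15/4.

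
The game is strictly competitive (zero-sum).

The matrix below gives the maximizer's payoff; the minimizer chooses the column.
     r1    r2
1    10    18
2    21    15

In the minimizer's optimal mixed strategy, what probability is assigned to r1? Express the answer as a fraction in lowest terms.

3/14

Row minima are 10 and 15, so the maximizer's maximin is 15; column maxima are 21 and 18, so the minimizer's minimax is 18. These differ, so the equilibrium is in mixed strategies.
Let the minimizer play r1 with probability q. The maximizer is indifferent when 10q + 18(1−q) = 21q + 15(1−q), giving q = 3/14.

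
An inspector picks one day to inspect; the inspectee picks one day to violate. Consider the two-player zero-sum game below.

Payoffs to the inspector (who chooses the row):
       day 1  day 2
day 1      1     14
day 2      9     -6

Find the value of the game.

Row minima are 1 and -6, so the inspector's maximin is 1; column maxima are 9 and 14, so the inspectee's minimax is 9. These differ, so the equilibrium is in mixed strategies.
Let the inspector play day 1 with probability p. The inspectee is indifferent when p + 9(1−p) = 14p − 6(1−p), giving p = 15/28.
Let the inspectee play day 1 with probability q. The inspector is indifferent when q + 14(1−q) = 9q − 6(1−q), giving q = 5/7.
The value is 1·(5/7) + (14)·(2/7) = 33/7.

33/7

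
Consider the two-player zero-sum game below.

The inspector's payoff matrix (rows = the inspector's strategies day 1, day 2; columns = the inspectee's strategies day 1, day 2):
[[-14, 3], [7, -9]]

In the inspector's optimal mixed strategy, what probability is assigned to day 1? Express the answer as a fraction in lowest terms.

16/33

Row minima are -14 and -9, so the inspector's maximin is -9; column maxima are 7 and 3, so the inspectee's minimax is 3. These differ, so the equilibrium is in mixed strategies.
Let the inspector play day 1 with probability p. The inspectee is indifferent when −14p + 7(1−p) = 3p − 9(1−p), giving p = 16/33.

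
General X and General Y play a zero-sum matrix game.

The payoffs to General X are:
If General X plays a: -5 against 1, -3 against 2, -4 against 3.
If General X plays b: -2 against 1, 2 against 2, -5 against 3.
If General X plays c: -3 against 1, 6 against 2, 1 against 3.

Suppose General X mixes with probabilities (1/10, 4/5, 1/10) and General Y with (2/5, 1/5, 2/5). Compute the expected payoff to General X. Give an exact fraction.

Against (2/5, 1/5, 2/5), each row's expected payoff is a: -21/5; b: -12/5; c: 2/5.
Taking the (1/10, 4/5, 1/10)-weighted average: (1/10)·(-21/5) + (4/5)·(-12/5) + (1/10)·(2/5) = -23/10.

-23/10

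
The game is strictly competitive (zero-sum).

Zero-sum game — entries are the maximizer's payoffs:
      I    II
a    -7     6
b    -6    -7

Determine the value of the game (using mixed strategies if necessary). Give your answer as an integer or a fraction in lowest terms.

-85/14

Row minima are -7 and -7, so the maximizer's maximin is -7; column maxima are -6 and 6, so the minimizer's minimax is -6. These differ, so the equilibrium is in mixed strategies.
Let the maximizer play a with probability p. The minimizer is indifferent when −7p − 6(1−p) = 6p − 7(1−p), giving p = 1/14.
Let the minimizer play I with probability q. The maximizer is indifferent when −7q + 6(1−q) = −6q − 7(1−q), giving q = 13/14.
The value is -7·(13/14) + (6)·(1/14) = -85/14.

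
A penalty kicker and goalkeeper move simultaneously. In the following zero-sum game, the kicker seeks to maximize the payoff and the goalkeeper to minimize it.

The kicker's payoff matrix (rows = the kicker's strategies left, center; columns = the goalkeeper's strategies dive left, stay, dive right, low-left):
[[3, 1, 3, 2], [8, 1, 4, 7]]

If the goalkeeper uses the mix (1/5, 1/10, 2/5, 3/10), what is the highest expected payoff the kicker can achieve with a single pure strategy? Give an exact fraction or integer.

27/5

left: (3)·(1/5) + (1)·(1/10) + (3)·(2/5) + (2)·(3/10) = 5/2.
center: (8)·(1/5) + (1)·(1/10) + (4)·(2/5) + (7)·(3/10) = 27/5.
The best pure response is center with expected payoff 27/5.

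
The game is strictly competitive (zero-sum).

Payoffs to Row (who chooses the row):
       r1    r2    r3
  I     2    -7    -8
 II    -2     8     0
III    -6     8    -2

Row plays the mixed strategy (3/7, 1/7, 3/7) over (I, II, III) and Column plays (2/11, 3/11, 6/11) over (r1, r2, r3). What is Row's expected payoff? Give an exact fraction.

Against (2/11, 3/11, 6/11), each row's expected payoff is I: -65/11; II: 20/11; III: 0.
Taking the (3/7, 1/7, 3/7)-weighted average: (3/7)·(-65/11) + (1/7)·(20/11) + (3/7)·(0) = -25/11.

-25/11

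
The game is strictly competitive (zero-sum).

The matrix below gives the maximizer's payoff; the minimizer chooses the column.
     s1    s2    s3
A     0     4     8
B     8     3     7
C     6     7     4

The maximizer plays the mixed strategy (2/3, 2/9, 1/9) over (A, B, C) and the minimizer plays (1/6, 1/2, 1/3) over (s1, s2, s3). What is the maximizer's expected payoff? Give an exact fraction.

265/54

Against (1/6, 1/2, 1/3), each row's expected payoff is A: 14/3; B: 31/6; C: 35/6.
Taking the (2/3, 2/9, 1/9)-weighted average: (2/3)·(14/3) + (2/9)·(31/6) + (1/9)·(35/6) = 265/54.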